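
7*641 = 4487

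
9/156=3/52 = 0.06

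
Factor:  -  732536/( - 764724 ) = 2^1*3^( - 1)*7^1*103^1*127^1*63727^( - 1)=   183134/191181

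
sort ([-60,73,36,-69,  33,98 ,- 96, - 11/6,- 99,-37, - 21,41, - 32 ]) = [- 99, - 96, - 69, - 60 ,-37,  -  32,-21, - 11/6,33,36,41,  73,98]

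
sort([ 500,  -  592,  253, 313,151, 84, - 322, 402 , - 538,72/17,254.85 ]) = [ - 592, - 538, - 322, 72/17,84,151, 253,  254.85,  313, 402,  500 ]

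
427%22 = 9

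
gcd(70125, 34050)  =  75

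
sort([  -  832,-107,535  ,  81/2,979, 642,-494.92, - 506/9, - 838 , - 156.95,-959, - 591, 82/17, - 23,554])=[ - 959, - 838 , - 832 , - 591, - 494.92, - 156.95, -107,- 506/9, - 23, 82/17, 81/2, 535 , 554,642, 979] 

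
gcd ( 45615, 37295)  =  5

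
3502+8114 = 11616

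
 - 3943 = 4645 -8588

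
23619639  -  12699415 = 10920224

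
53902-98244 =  - 44342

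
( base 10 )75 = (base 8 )113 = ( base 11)69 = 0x4B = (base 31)2d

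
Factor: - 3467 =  - 3467^1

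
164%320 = 164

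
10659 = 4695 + 5964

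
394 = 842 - 448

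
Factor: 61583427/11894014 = 2^( - 1)*3^2*11^( - 1) * 19^1*83^1*131^( - 1) * 4127^ ( - 1 ) * 4339^1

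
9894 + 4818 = 14712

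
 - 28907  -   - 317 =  - 28590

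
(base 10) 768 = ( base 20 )1i8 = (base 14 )3cc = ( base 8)1400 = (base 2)1100000000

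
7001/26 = 269+7/26 =269.27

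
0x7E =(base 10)126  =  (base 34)3O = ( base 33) 3r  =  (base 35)3L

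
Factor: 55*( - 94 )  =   - 2^1*5^1*11^1*47^1 = - 5170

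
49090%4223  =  2637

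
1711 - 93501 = -91790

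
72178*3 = 216534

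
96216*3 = 288648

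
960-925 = 35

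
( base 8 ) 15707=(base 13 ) 3310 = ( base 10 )7111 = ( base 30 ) 7r1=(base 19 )10D5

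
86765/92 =86765/92 = 943.10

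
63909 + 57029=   120938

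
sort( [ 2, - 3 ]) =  [-3, 2 ] 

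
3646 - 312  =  3334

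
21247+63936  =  85183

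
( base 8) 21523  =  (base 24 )FGJ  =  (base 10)9043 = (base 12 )5297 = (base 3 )110101221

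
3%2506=3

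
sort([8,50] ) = [8, 50 ]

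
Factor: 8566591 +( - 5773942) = 3^1*37^1 * 139^1* 181^1 =2792649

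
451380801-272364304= 179016497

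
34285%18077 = 16208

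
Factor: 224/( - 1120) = -5^( - 1) = -1/5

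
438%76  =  58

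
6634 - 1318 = 5316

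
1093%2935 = 1093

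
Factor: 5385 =3^1 * 5^1*359^1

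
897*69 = 61893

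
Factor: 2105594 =2^1*1052797^1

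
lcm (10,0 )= 0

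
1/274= 1/274=0.00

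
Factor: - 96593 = -7^1 * 13799^1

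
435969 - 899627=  - 463658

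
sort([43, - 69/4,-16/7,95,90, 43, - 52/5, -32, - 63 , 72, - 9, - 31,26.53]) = [ - 63, - 32, - 31,-69/4,-52/5,- 9, - 16/7,26.53, 43, 43,72,90,95]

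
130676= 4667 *28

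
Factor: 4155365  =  5^1*831073^1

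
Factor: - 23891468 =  - 2^2*103^2 * 563^1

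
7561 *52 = 393172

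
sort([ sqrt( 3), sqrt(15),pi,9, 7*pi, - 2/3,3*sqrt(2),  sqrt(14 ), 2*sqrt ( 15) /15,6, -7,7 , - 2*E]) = [ - 7, - 2*E, - 2/3 , 2*sqrt( 15) /15,sqrt ( 3 ),pi,sqrt (14),sqrt(15 ),3 * sqrt( 2), 6,7 , 9, 7 * pi] 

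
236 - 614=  - 378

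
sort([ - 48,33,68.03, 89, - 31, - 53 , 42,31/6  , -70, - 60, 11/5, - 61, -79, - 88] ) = [-88, - 79,-70, - 61, - 60 , - 53, - 48,  -  31,11/5, 31/6 , 33,42, 68.03, 89 ]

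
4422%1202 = 816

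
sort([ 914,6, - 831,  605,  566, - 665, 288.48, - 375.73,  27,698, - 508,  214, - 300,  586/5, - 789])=[ - 831,  -  789, - 665, - 508, - 375.73 , - 300,6,27, 586/5 , 214 , 288.48, 566, 605,  698,914] 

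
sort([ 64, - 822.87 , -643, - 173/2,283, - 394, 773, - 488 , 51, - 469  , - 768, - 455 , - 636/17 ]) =[ - 822.87,- 768 ,  -  643  ,-488, - 469, - 455, - 394, - 173/2, - 636/17 , 51 , 64 , 283,773]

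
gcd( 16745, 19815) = 5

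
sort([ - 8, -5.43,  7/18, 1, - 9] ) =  [ - 9,-8, - 5.43,7/18, 1] 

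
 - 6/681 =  - 2/227=- 0.01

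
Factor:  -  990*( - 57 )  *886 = 49996980 = 2^2*3^3* 5^1*11^1*19^1*443^1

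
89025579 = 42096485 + 46929094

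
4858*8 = 38864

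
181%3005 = 181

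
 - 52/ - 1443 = 4/111 = 0.04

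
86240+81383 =167623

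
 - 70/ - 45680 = 7/4568=0.00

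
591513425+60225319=651738744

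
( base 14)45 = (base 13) 49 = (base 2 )111101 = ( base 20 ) 31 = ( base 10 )61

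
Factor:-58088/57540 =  - 106/105 = - 2^1*3^( -1)*5^( - 1) * 7^ ( - 1 )*53^1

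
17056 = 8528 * 2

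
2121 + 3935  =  6056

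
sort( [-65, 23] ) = [ - 65,23]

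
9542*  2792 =26641264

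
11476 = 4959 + 6517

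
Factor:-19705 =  - 5^1 * 7^1*563^1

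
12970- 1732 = 11238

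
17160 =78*220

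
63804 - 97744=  - 33940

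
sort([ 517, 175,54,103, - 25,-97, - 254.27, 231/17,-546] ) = [ - 546, - 254.27, - 97, - 25, 231/17,54,103, 175, 517 ] 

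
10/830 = 1/83 = 0.01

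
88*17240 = 1517120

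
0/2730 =0 = 0.00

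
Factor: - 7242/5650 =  -3621/2825 = - 3^1*5^( - 2 )*17^1*71^1*113^( - 1 ) 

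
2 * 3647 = 7294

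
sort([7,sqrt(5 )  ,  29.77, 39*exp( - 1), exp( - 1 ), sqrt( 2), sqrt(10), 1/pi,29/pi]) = [1/pi, exp( - 1 ), sqrt(2 ) , sqrt( 5), sqrt( 10), 7 , 29/pi, 39* exp( - 1),29.77] 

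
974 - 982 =-8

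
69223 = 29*2387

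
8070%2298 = 1176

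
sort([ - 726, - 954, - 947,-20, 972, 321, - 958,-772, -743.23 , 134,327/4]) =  [ - 958,-954, - 947, - 772, - 743.23, - 726, - 20,327/4,134 , 321, 972]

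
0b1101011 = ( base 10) 107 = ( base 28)3N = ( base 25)47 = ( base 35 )32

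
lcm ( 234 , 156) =468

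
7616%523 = 294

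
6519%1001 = 513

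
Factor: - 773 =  - 773^1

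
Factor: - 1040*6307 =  - 2^4*5^1*7^1*13^1 * 17^1*53^1 = - 6559280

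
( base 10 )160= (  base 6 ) 424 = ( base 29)5f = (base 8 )240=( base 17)97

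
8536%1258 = 988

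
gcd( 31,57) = 1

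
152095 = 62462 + 89633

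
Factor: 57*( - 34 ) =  - 2^1*3^1*17^1*19^1 = -1938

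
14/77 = 2/11=0.18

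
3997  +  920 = 4917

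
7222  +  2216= 9438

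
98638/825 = 98638/825 = 119.56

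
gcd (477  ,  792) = 9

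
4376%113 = 82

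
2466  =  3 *822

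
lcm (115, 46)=230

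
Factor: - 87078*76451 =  - 2^1*3^1 * 23^1 * 89^1*631^1 *859^1 = -6657200178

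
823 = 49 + 774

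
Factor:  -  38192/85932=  - 2^2*3^ ( - 2)= -4/9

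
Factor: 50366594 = 2^1*1607^1*15671^1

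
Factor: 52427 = 103^1*509^1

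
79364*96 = 7618944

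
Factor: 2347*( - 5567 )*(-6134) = 2^1*19^1*293^1*2347^1*3067^1  =  80145304366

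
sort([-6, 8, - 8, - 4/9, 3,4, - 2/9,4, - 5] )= [ - 8, - 6, - 5, - 4/9, - 2/9 , 3, 4,4,8] 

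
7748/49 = 7748/49 = 158.12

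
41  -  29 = 12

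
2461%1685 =776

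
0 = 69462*0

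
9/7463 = 9/7463=0.00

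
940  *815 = 766100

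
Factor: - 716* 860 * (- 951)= 585587760 = 2^4 * 3^1*5^1*43^1*179^1*317^1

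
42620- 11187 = 31433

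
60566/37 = 60566/37  =  1636.92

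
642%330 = 312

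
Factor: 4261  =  4261^1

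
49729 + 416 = 50145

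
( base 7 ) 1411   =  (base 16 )223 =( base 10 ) 547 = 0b1000100011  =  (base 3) 202021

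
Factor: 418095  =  3^3*5^1*19^1*163^1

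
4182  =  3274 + 908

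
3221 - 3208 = 13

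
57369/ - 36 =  - 1594 +5/12 =- 1593.58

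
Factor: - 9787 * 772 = -2^2 *193^1*9787^1 = - 7555564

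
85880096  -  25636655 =60243441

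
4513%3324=1189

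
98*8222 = 805756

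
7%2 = 1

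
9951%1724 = 1331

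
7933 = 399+7534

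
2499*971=2426529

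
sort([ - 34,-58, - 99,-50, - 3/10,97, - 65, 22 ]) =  [ - 99,-65,-58, - 50, - 34,  -  3/10, 22, 97]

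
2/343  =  2/343=   0.01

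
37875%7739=6919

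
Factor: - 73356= - 2^2*3^1*6113^1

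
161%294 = 161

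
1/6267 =1/6267 = 0.00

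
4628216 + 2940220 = 7568436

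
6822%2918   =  986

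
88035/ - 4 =  -  88035/4 = - 22008.75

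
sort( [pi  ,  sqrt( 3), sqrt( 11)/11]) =[sqrt(11)/11,sqrt (3 ),pi] 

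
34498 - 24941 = 9557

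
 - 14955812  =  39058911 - 54014723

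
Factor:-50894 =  - 2^1*25447^1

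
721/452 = 721/452 = 1.60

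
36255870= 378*95915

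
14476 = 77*188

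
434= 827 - 393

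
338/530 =169/265 = 0.64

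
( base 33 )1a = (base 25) 1i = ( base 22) 1l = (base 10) 43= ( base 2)101011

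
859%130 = 79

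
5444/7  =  777+5/7 =777.71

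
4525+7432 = 11957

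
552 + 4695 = 5247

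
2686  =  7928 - 5242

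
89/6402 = 89/6402 = 0.01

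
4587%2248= 91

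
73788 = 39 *1892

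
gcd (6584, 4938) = 1646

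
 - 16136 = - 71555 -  - 55419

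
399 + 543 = 942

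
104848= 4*26212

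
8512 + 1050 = 9562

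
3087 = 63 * 49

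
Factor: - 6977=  -6977^1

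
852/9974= 426/4987 = 0.09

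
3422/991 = 3+449/991 = 3.45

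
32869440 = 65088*505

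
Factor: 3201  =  3^1*11^1 *97^1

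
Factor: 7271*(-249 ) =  - 1810479 = -3^1 * 11^1 * 83^1*661^1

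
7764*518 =4021752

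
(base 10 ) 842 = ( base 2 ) 1101001010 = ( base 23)1DE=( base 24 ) 1B2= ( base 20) 222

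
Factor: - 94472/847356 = - 2^1*3^( - 1 ) * 7^2*293^(-1) = - 98/879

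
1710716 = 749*2284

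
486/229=486/229 = 2.12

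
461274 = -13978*( - 33)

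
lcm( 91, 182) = 182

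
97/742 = 97/742 = 0.13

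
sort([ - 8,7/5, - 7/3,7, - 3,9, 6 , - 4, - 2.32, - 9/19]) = [  -  8, - 4, -3, - 7/3, - 2.32, - 9/19,7/5,6, 7,9]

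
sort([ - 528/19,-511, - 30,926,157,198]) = [ - 511, - 30, - 528/19,  157,198, 926 ] 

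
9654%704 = 502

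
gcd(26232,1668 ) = 12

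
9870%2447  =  82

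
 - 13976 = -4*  3494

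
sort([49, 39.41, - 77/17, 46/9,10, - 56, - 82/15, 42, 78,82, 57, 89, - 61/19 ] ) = [ - 56, - 82/15,  -  77/17, - 61/19 , 46/9  ,  10,39.41, 42,  49,57, 78,  82,89] 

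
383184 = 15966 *24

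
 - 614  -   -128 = -486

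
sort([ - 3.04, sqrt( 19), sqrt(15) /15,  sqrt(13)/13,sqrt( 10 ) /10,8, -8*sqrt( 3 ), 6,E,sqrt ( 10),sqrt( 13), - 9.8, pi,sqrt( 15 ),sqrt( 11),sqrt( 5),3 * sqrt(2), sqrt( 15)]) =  [ - 8*sqrt( 3 ), - 9.8, - 3.04,sqrt( 15) /15,sqrt(13) /13,sqrt( 10)/10,sqrt( 5) , E,pi, sqrt( 10 ), sqrt( 11 ), sqrt( 13 ),sqrt( 15 ),sqrt( 15 ), 3*sqrt( 2 ), sqrt( 19 ),6, 8 ] 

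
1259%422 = 415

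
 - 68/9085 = -1 +9017/9085 = - 0.01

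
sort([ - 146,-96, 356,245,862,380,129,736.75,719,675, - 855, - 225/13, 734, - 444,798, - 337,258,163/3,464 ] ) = [ - 855, - 444, - 337,  -  146, -96,-225/13,163/3, 129, 245,258,356,380, 464,675,719, 734,736.75, 798, 862]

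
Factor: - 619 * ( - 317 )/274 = 196223/274 = 2^( - 1)* 137^( - 1)*317^1 * 619^1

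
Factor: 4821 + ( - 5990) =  -1169   =  - 7^1*167^1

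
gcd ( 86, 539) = 1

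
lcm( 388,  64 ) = 6208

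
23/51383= 23/51383 = 0.00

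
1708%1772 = 1708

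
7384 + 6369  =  13753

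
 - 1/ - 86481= 1/86481  =  0.00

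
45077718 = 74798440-29720722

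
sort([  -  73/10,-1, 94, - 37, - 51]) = [- 51,-37,- 73/10, - 1, 94 ]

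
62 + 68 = 130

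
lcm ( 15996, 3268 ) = 303924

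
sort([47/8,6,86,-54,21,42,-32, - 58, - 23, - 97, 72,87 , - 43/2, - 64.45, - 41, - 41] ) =[ - 97, - 64.45, - 58, - 54, - 41, - 41,- 32, - 23, - 43/2,47/8,6,21,42,72,86, 87 ] 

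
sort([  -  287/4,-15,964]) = [  -  287/4, - 15,964]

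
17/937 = 17/937 = 0.02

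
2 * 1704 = 3408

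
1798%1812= 1798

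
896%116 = 84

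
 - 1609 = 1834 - 3443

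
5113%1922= 1269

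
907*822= 745554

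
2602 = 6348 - 3746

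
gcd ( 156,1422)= 6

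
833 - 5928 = - 5095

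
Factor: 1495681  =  11^2* 47^1*263^1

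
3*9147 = 27441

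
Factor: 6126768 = 2^4*3^2 * 157^1*271^1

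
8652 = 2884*3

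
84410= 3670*23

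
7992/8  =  999 = 999.00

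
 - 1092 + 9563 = 8471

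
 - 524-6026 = -6550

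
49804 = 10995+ 38809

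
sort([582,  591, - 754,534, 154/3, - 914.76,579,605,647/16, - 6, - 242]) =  [ - 914.76, - 754, - 242,- 6,647/16, 154/3, 534,579,582,591, 605]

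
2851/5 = 570  +  1/5 = 570.20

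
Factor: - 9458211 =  - 3^1*7^1*450391^1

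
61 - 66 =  - 5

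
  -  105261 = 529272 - 634533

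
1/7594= 1/7594 = 0.00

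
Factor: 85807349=31^1*  599^1 * 4621^1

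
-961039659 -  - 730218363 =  - 230821296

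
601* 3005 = 1806005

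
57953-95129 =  - 37176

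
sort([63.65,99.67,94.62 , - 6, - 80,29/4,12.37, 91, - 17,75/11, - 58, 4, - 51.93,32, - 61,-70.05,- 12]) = [-80, - 70.05, - 61, -58,-51.93,  -  17,  -  12,-6,4,  75/11 , 29/4,  12.37 , 32,63.65,91,94.62,99.67]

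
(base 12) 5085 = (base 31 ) 92U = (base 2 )10001000100101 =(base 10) 8741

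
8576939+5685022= 14261961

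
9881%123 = 41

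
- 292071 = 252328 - 544399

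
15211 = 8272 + 6939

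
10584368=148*71516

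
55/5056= 55/5056=0.01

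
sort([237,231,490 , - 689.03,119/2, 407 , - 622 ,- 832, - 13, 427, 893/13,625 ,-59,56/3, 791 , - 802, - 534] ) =[ - 832 , -802,-689.03, -622,-534 , - 59, - 13,56/3 , 119/2 , 893/13,  231,  237 , 407, 427,490 , 625,791] 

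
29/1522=29/1522 = 0.02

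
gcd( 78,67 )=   1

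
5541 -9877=-4336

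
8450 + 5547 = 13997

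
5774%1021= 669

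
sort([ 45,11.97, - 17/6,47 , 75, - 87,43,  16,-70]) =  [ - 87, - 70, - 17/6, 11.97,16 , 43, 45, 47,75]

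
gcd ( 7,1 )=1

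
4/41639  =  4/41639  =  0.00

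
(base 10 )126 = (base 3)11200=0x7E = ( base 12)A6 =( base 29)4a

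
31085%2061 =170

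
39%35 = 4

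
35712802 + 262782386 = 298495188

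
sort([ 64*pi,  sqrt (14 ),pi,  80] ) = [ pi, sqrt( 14 ),  80,64*pi]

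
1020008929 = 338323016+681685913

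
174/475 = 174/475 =0.37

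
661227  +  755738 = 1416965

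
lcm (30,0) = 0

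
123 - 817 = -694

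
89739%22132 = 1211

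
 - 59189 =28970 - 88159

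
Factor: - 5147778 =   -  2^1*3^1 * 857963^1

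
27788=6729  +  21059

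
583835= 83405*7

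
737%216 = 89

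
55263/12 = 4605  +  1/4  =  4605.25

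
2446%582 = 118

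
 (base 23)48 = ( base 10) 100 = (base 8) 144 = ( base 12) 84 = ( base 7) 202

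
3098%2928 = 170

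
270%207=63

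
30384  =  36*844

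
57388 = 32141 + 25247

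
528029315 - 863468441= - 335439126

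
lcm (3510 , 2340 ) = 7020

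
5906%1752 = 650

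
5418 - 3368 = 2050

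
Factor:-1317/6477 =-17^( - 1)*127^( - 1)*439^1=- 439/2159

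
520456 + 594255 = 1114711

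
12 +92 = 104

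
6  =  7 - 1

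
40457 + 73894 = 114351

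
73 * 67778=4947794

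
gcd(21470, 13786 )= 226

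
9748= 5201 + 4547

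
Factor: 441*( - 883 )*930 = -2^1*3^3*5^1*7^2*31^1*883^1 = -362144790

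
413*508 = 209804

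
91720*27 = 2476440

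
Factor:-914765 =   -  5^1*182953^1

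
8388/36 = 233 = 233.00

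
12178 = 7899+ 4279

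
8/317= 8/317 =0.03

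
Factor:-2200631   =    -  137^1*16063^1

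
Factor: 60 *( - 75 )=-2^2*3^2*5^3 = -  4500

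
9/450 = 1/50 = 0.02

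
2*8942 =17884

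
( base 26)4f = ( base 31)3Q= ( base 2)1110111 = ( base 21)5e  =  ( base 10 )119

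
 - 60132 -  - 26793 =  - 33339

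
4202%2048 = 106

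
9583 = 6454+3129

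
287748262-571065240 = - 283316978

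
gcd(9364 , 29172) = 4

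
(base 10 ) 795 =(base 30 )QF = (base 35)MP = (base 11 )663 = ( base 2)1100011011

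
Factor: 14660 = 2^2*5^1*733^1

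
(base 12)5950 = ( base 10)9996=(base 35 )85l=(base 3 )111201020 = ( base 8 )23414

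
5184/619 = 8 + 232/619 = 8.37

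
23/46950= 23/46950  =  0.00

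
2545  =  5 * 509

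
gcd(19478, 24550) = 2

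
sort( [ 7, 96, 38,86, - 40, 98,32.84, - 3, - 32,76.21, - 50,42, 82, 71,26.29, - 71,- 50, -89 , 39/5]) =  [ - 89,-71, - 50,-50,-40, - 32, - 3,7,39/5, 26.29, 32.84, 38, 42, 71, 76.21,  82,86,96,98]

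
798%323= 152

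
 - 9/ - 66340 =9/66340 =0.00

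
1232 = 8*154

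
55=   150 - 95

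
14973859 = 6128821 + 8845038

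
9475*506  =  4794350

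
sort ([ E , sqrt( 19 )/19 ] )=[ sqrt( 19) /19 , E] 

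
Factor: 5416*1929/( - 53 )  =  -2^3*3^1 *53^( - 1 )*643^1*677^1 =- 10447464/53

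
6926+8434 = 15360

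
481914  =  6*80319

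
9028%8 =4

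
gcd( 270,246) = 6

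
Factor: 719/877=719^1 * 877^ ( - 1)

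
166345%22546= 8523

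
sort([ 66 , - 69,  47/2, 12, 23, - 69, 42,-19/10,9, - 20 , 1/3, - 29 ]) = [ - 69, - 69, - 29, - 20,-19/10,1/3,  9, 12,23, 47/2, 42, 66]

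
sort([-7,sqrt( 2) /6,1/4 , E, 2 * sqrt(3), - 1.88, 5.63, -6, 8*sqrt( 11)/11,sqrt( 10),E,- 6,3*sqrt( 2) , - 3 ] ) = [ - 7, - 6, - 6, -3, - 1.88, sqrt( 2)/6, 1/4,8*sqrt( 11)/11, E,E,sqrt( 10 ) , 2*sqrt(3),3*sqrt( 2), 5.63]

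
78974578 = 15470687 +63503891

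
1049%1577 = 1049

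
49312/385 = 49312/385 = 128.08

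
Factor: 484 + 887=3^1*457^1=1371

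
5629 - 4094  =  1535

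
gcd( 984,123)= 123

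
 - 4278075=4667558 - 8945633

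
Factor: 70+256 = 2^1*163^1 = 326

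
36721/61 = 36721/61 =601.98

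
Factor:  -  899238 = -2^1*3^1*149873^1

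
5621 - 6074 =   -  453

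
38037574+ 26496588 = 64534162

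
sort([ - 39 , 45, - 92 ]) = [- 92, - 39, 45]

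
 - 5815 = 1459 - 7274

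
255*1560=397800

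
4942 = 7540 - 2598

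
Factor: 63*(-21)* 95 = -125685=-3^3*5^1 *7^2 * 19^1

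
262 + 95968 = 96230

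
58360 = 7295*8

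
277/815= 277/815 = 0.34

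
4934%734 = 530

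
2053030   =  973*2110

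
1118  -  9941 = -8823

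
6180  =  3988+2192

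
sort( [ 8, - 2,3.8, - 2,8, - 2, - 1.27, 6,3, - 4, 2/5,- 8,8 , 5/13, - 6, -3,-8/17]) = [-8, - 6, - 4,-3, -2,-2,- 2, - 1.27  , - 8/17,5/13,2/5, 3 , 3.8,6,8,8,8]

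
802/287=2 + 228/287 =2.79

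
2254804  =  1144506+1110298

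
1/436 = 1/436 = 0.00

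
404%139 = 126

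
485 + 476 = 961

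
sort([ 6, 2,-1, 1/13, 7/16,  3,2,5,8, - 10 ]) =[-10,- 1, 1/13,7/16,2,2 , 3,5,6,8]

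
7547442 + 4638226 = 12185668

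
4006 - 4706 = -700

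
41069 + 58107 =99176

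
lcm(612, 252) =4284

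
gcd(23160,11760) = 120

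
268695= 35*7677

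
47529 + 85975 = 133504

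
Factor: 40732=2^2*17^1 * 599^1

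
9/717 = 3/239 =0.01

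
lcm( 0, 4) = 0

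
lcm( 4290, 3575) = 21450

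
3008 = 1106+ 1902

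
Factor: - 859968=-2^6*3^2*1493^1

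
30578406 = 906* 33751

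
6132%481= 360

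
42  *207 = 8694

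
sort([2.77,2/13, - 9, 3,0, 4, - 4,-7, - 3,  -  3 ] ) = [  -  9, - 7,-4, -3,-3 , 0,2/13,2.77, 3,4]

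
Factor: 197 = 197^1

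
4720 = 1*4720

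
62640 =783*80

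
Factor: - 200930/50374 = - 355/89= - 5^1*71^1*89^ ( - 1) 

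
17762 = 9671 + 8091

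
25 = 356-331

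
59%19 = 2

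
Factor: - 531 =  - 3^2*59^1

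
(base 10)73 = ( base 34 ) 25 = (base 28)2H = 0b1001001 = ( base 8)111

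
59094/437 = 59094/437 = 135.23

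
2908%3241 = 2908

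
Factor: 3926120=2^3 *5^1 * 11^1*8923^1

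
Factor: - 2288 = -2^4*11^1*13^1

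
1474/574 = 2 + 163/287 = 2.57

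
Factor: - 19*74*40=-2^4*5^1*19^1*37^1 = - 56240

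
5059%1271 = 1246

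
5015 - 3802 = 1213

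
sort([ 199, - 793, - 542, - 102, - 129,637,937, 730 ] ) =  [-793, - 542,  -  129, - 102, 199,637,  730,  937]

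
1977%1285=692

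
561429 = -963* ( - 583)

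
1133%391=351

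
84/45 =1+13/15 =1.87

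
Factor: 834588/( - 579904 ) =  - 208647/144976 =- 2^( - 4)*3^2*13^( - 1)*17^( - 1)*41^( - 1)*97^1*239^1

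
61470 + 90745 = 152215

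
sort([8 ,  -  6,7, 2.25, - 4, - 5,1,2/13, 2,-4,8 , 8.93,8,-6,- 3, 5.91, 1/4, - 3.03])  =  [ - 6, - 6, - 5,  -  4,- 4,-3.03, - 3,2/13, 1/4,1, 2,2.25,5.91,7 , 8,8 , 8, 8.93]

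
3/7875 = 1/2625 = 0.00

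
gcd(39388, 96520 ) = 4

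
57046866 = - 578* ( - 98697)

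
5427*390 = 2116530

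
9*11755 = 105795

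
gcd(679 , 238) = 7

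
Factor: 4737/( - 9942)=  - 2^( - 1)*1579^1*1657^( - 1 ) = - 1579/3314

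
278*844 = 234632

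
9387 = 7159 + 2228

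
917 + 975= 1892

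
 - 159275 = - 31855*5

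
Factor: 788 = 2^2*197^1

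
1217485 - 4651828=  - 3434343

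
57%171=57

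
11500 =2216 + 9284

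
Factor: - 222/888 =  - 1/4=- 2^(  -  2)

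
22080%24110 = 22080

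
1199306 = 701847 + 497459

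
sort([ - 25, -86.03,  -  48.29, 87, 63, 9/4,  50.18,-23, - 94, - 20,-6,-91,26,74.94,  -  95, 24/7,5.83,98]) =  [ - 95, - 94,-91, - 86.03,- 48.29,  -  25, - 23, - 20, - 6,9/4, 24/7, 5.83,26, 50.18,63, 74.94,  87  ,  98]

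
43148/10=21574/5 =4314.80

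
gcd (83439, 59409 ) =9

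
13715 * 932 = 12782380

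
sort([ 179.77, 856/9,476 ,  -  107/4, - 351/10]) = [  -  351/10, - 107/4 , 856/9 , 179.77,476]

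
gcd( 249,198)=3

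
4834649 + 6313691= 11148340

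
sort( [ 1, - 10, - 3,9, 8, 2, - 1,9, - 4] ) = [ - 10,  -  4, - 3, - 1, 1, 2,8, 9,9 ] 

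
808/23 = 808/23= 35.13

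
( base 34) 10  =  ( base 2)100010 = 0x22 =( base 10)34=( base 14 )26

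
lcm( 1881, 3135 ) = 9405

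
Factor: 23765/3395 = 7^1 = 7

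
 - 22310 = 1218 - 23528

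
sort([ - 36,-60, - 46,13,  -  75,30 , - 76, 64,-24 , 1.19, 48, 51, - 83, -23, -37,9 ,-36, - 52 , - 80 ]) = [ - 83, - 80,-76, - 75,-60, - 52, - 46, - 37,  -  36, - 36, -24,-23, 1.19,9,13,30, 48,51,64] 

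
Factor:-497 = -7^1*71^1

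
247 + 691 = 938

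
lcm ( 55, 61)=3355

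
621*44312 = 27517752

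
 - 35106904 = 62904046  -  98010950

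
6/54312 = 1/9052 = 0.00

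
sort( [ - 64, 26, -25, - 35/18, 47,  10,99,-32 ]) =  [ - 64, - 32,  -  25,-35/18, 10, 26, 47, 99 ]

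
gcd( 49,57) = 1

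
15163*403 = 6110689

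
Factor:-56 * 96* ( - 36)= 2^10*3^3*7^1 = 193536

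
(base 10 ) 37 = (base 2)100101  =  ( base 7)52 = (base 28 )19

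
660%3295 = 660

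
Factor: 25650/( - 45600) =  - 9/16 = - 2^(- 4)*3^2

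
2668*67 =178756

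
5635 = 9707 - 4072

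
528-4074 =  - 3546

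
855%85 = 5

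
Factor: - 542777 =-23^1*23599^1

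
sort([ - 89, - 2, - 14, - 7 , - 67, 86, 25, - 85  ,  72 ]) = [ - 89, - 85, - 67, - 14 ,-7, - 2, 25, 72,86]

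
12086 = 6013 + 6073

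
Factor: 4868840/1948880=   121721/48722 = 2^( - 1)*17^(-1)*1433^ ( - 1)*121721^1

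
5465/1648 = 5465/1648 = 3.32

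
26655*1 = 26655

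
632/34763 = 632/34763= 0.02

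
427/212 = 427/212 = 2.01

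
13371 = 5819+7552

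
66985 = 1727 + 65258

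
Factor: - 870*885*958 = - 737612100=- 2^2 *3^2 * 5^2*29^1*59^1*479^1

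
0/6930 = 0= 0.00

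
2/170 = 1/85 = 0.01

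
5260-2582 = 2678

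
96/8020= 24/2005 = 0.01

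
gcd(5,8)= 1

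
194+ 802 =996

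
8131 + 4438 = 12569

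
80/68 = 20/17  =  1.18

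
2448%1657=791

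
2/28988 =1/14494= 0.00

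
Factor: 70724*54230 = 3835362520 = 2^3*5^1*11^1*17^1 * 29^1*17681^1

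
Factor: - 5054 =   -  2^1*7^1*19^2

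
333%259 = 74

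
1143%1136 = 7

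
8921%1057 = 465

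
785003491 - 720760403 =64243088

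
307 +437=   744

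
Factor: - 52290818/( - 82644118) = 139^( - 1 ) * 347^1 *373^( - 1)*797^(  -  1 )*75347^1 = 26145409/41322059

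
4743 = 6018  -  1275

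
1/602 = 1/602 = 0.00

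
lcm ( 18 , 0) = 0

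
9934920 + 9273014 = 19207934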